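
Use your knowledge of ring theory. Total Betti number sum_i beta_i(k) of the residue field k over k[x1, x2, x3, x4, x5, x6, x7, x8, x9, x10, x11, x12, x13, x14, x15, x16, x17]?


Koszul resolution: beta_i(k)=C(n,i), n=17
sum_i C(17,i) = 2^17 = 131072


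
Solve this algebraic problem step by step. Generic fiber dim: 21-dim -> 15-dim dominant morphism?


dim(fiber)=dim(X)-dim(Y)=21-15=6


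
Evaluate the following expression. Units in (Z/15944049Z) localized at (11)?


Local ring = Z/1771561Z.
phi(1771561) = 11^5*(11-1) = 1610510


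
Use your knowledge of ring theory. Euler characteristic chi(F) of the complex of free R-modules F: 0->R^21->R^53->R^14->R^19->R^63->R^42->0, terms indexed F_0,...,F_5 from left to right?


chi = sum (-1)^i * rank:
(-1)^0*21=21
(-1)^1*53=-53
(-1)^2*14=14
(-1)^3*19=-19
(-1)^4*63=63
(-1)^5*42=-42
chi=-16


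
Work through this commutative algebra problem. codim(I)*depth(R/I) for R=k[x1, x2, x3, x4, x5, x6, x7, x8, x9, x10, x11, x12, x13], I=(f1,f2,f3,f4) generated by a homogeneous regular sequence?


codim=4, depth=dim(R/I)=13-4=9
Product=4*9=36


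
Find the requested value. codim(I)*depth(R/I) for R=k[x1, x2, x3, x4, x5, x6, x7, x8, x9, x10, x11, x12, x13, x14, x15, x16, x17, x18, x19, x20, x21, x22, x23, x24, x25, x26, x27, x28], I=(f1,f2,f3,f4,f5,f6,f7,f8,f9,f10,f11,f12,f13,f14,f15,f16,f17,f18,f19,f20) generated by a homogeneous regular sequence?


codim=20, depth=dim(R/I)=28-20=8
Product=20*8=160


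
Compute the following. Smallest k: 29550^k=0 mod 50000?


29550^k mod 50000:
k=1: 29550
k=2: 2500
k=3: 25000
k=4: 0
First zero at k = 4


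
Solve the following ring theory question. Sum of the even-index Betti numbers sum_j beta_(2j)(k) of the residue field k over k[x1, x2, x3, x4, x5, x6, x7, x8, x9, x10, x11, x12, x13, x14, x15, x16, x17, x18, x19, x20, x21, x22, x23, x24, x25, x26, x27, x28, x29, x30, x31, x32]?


Koszul resolution: beta_i(k)=C(n,i), n=32
sum_even C(32,i) = 2^(n-1) = 2^31 = 2147483648


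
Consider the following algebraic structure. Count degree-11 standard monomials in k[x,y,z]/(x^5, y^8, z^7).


Need i<5, j<8, k<7 with i+j+k=11.
For each i, j ranges over max(0,11-i-6)..min(7,11-i):
  i=0: j in [5,7] -> 3
  i=1: j in [4,7] -> 4
  i=2: j in [3,7] -> 5
  i=3: j in [2,7] -> 6
  i=4: j in [1,7] -> 7
H(11) = 3+4+5+6+7 = 25


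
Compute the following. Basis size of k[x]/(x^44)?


Basis: 1,x,...,x^43
dim=44


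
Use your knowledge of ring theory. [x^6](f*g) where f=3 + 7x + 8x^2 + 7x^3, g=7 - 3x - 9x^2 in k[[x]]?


[x^6] = sum a_i*b_j, i+j=6
Sum=0


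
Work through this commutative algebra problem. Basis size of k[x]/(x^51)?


Basis: 1,x,...,x^50
dim=51


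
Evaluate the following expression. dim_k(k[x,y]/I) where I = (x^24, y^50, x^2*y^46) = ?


k[x,y]/I, I = (x^24, y^50, x^2*y^46)
Rect: 24x50=1200. Corner: (24-2)x(50-46)=88.
dim = 1200-88 = 1112


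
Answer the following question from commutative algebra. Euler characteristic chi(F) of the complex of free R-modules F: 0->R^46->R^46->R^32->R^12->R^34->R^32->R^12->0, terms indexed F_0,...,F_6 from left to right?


chi = sum (-1)^i * rank:
(-1)^0*46=46
(-1)^1*46=-46
(-1)^2*32=32
(-1)^3*12=-12
(-1)^4*34=34
(-1)^5*32=-32
(-1)^6*12=12
chi=34


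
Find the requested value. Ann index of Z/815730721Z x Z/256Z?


Exponent = lcm of the cyclic orders; pairwise coprime => product.
13^8*2^8=815730721*256=208827064576


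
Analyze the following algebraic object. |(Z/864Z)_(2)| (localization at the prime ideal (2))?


2-primary part: 864=2^5*27
Size=2^5=32


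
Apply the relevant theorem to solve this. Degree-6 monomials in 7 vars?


C(d+n-1,n-1)=C(12,6)=924


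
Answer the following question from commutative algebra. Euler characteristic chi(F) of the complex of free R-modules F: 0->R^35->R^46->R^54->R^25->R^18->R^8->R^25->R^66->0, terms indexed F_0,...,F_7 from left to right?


chi = sum (-1)^i * rank:
(-1)^0*35=35
(-1)^1*46=-46
(-1)^2*54=54
(-1)^3*25=-25
(-1)^4*18=18
(-1)^5*8=-8
(-1)^6*25=25
(-1)^7*66=-66
chi=-13


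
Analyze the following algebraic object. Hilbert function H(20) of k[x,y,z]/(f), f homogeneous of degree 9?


C(22,2)-C(13,2)=231-78=153


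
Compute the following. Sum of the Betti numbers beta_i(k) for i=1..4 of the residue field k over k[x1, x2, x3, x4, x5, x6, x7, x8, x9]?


Koszul resolution: beta_i(k)=C(n,i), n=9
C(9,1)=9, C(9,2)=36, C(9,3)=84, C(9,4)=126
Sum=255


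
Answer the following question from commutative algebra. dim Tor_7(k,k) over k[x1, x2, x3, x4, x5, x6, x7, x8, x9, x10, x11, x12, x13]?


Koszul: C(n,i)=C(13,7)=1716


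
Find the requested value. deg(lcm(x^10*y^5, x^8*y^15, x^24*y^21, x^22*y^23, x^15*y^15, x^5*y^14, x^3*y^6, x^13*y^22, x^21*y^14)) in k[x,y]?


lcm = componentwise max:
x: max(10,8,24,22,15,5,3,13,21)=24
y: max(5,15,21,23,15,14,6,22,14)=23
Total=24+23=47


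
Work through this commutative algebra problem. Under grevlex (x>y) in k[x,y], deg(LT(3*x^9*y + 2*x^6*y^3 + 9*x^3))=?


LT: 3*x^9*y
deg_x=9, deg_y=1
Total=9+1=10


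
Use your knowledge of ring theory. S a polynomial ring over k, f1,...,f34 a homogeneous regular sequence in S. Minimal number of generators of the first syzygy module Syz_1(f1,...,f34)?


Regular sequence => Koszul complex is the minimal free resolution.
Syz_1 minimally generated by Koszul relations f_i*e_j - f_j*e_i (i<j): mu(Syz_1) = beta_2 = C(m,2) = m(m-1)/2
m=34
34*33/2 = 561


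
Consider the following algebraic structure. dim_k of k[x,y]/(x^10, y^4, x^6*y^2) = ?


k[x,y]/I, I = (x^10, y^4, x^6*y^2)
Rect: 10x4=40. Corner: (10-6)x(4-2)=8.
dim = 40-8 = 32


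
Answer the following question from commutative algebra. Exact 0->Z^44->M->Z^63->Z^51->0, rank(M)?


Alt sum=0:
(-1)^0*44 + (-1)^1*? + (-1)^2*63 + (-1)^3*51=0
rank(M)=56


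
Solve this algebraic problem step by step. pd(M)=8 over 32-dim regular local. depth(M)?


pd+depth=depth(R)=32
depth=32-8=24


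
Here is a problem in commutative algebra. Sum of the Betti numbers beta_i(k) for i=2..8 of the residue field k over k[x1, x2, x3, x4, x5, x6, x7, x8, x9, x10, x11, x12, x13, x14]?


Koszul resolution: beta_i(k)=C(n,i), n=14
C(14,2)=91, C(14,3)=364, C(14,4)=1001, C(14,5)=2002, C(14,6)=3003, C(14,7)=3432, C(14,8)=3003
Sum=12896


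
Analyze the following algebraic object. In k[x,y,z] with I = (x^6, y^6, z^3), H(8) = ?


Need i<6, j<6, k<3 with i+j+k=8.
For each i, j ranges over max(0,8-i-2)..min(5,8-i):
  i=0: j in [6,5] -> 0
  i=1: j in [5,5] -> 1
  i=2: j in [4,5] -> 2
  i=3: j in [3,5] -> 3
  i=4: j in [2,4] -> 3
  i=5: j in [1,3] -> 3
H(8) = 0+1+2+3+3+3 = 12


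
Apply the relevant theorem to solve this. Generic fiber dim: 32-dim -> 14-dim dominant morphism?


dim(fiber)=dim(X)-dim(Y)=32-14=18


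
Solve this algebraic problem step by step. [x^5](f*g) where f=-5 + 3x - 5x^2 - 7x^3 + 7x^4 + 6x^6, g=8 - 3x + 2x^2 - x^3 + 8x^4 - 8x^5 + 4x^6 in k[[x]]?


[x^5] = sum a_i*b_j, i+j=5
  -5*-8=40
  3*8=24
  -5*-1=5
  -7*2=-14
  7*-3=-21
Sum=34


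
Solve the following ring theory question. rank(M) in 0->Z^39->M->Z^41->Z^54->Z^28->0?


Alt sum=0:
(-1)^0*39 + (-1)^1*? + (-1)^2*41 + (-1)^3*54 + (-1)^4*28=0
rank(M)=54


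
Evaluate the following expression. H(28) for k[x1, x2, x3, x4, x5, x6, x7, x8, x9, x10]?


C(d+n-1,n-1)=C(37,9)=124403620


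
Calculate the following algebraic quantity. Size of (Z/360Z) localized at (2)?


2-primary part: 360=2^3*45
Size=2^3=8


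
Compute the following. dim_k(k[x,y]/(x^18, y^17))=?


Basis: x^i*y^j, i<18, j<17
18*17=306


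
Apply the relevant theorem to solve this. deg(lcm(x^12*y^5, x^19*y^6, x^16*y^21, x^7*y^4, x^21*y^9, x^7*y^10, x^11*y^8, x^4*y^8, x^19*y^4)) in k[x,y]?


lcm = componentwise max:
x: max(12,19,16,7,21,7,11,4,19)=21
y: max(5,6,21,4,9,10,8,8,4)=21
Total=21+21=42


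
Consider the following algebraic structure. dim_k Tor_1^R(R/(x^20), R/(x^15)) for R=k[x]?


Tor_1(R/I,R/J)=(I cap J)/IJ=(x^20)/(x^35)
dim=35-20=min(20,15)=15


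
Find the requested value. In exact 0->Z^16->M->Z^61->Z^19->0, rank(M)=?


Alt sum=0:
(-1)^0*16 + (-1)^1*? + (-1)^2*61 + (-1)^3*19=0
rank(M)=58


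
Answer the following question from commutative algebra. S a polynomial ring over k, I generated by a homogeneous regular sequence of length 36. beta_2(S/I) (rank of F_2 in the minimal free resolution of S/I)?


Regular sequence => Koszul complex is the minimal free resolution.
Syz_1 minimally generated by Koszul relations f_i*e_j - f_j*e_i (i<j): mu(Syz_1) = beta_2 = C(m,2) = m(m-1)/2
m=36
36*35/2 = 630


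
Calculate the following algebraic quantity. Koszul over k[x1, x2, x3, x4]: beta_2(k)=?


C(n,i)=C(4,2)=6


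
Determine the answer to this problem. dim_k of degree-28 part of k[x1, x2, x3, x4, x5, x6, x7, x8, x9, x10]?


C(d+n-1,n-1)=C(37,9)=124403620


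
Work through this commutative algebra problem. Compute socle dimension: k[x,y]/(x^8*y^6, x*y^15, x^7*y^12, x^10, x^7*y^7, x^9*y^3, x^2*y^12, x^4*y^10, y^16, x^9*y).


Socle = ann(m) = span of standard monomials u with x*u, y*u in I (staircase corners).
Redundant generators: x^7*y^12, x^9*y^3
Minimal generators: x^10, x^9*y, x^8*y^6, x^7*y^7, x^4*y^10, x^2*y^12, x*y^15, y^16
Corners: y^15, xy^14, x^3y^11, x^6y^9, x^7y^6, x^8y^5, x^9
Socle dim=7


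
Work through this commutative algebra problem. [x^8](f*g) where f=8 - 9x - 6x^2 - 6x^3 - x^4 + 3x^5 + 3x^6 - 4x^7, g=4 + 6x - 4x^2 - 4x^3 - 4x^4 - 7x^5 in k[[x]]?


[x^8] = sum a_i*b_j, i+j=8
  -6*-7=42
  -1*-4=4
  3*-4=-12
  3*-4=-12
  -4*6=-24
Sum=-2


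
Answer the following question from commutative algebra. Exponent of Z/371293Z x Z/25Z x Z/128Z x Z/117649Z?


Exponent = lcm of the cyclic orders; pairwise coprime => product.
13^5*5^2*2^7*7^6=371293*25*128*117649=139783200502400


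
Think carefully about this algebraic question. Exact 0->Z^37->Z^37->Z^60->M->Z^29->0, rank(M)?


Alt sum=0:
(-1)^0*37 + (-1)^1*37 + (-1)^2*60 + (-1)^3*? + (-1)^4*29=0
rank(M)=89


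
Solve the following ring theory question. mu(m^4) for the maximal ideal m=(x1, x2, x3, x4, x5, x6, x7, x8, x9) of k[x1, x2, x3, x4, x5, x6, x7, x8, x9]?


Graded Nakayama: mu(m^d) = dim_k (m^d/m^(d+1)) = #degree-4 monomials in 9 vars
C(n+d-1,d)=C(12,4)=495


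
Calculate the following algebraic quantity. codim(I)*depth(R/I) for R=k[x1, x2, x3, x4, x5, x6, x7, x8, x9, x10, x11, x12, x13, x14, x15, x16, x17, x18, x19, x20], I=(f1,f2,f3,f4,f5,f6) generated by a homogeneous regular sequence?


codim=6, depth=dim(R/I)=20-6=14
Product=6*14=84


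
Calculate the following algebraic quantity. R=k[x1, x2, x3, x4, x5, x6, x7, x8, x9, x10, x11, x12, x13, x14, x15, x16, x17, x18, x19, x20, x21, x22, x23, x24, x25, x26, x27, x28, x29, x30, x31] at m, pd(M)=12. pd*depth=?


pd+depth=31
depth=31-12=19
pd*depth=12*19=228


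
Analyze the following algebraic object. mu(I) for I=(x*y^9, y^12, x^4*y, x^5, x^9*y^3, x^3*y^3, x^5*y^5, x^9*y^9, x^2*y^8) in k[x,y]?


Remove redundant (divisible by others).
x^9*y^3 redundant.
x^9*y^9 redundant.
x^5*y^5 redundant.
Min: x^5, x^4*y, x^3*y^3, x^2*y^8, x*y^9, y^12
Count=6


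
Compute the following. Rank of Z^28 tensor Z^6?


rank(M(x)N) = rank(M)*rank(N)
28*6 = 168


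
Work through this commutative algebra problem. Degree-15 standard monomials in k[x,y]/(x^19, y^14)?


k[x,y], I = (x^19, y^14), d = 15
Need i < 19 and d-i < 14.
Range: 2 <= i <= 15.
H(15) = 14


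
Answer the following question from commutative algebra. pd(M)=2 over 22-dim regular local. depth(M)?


pd+depth=depth(R)=22
depth=22-2=20


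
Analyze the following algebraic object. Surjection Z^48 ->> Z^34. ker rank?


rank(ker) = 48-34 = 14


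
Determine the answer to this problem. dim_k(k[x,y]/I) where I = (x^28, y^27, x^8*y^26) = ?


k[x,y]/I, I = (x^28, y^27, x^8*y^26)
Rect: 28x27=756. Corner: (28-8)x(27-26)=20.
dim = 756-20 = 736


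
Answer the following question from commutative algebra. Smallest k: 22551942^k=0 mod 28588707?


22551942^k mod 28588707:
k=1: 22551942
k=2: 20844306
k=3: 16345665
k=4: 13030227
k=5: 8168202
k=6: 0
First zero at k = 6


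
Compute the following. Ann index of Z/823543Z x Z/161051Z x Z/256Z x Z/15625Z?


Exponent = lcm of the cyclic orders; pairwise coprime => product.
7^7*11^5*2^8*5^6=823543*161051*256*15625=530529694772000000


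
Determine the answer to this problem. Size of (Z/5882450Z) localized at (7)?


7-primary part: 5882450=7^6*50
Size=7^6=117649


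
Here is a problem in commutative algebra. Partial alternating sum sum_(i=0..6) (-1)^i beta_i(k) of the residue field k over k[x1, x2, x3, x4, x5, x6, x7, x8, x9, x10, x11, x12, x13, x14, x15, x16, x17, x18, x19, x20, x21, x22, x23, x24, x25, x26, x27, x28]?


Koszul resolution: beta_i(k)=C(n,i), n=28
sum_(i=0..p) (-1)^i C(n,i) = (-1)^p C(n-1,p)
(-1)^6*C(27,6) = (-1)^6*296010 = 296010


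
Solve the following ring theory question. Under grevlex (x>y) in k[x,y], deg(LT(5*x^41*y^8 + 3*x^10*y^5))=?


LT: 5*x^41*y^8
deg_x=41, deg_y=8
Total=41+8=49


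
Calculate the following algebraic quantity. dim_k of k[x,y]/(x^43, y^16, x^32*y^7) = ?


k[x,y]/I, I = (x^43, y^16, x^32*y^7)
Rect: 43x16=688. Corner: (43-32)x(16-7)=99.
dim = 688-99 = 589


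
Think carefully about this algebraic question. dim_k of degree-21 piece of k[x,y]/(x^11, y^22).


k[x,y], I = (x^11, y^22), d = 21
Need i < 11 and d-i < 22.
Range: 0 <= i <= 10.
H(21) = 11


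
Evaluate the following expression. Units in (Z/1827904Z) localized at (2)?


Local ring = Z/64Z.
phi(64) = 2^5*(2-1) = 32


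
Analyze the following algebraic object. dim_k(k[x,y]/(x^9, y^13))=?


Basis: x^i*y^j, i<9, j<13
9*13=117


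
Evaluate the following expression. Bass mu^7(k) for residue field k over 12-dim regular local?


C(n,i)=C(12,7)=792


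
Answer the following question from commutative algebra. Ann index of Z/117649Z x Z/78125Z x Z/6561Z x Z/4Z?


Exponent = lcm of the cyclic orders; pairwise coprime => product.
7^6*5^7*3^8*2^2=117649*78125*6561*4=241217215312500


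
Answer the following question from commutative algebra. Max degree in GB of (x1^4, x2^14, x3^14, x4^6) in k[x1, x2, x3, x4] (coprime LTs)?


Pure powers, coprime LTs => already GB.
Degrees: 4, 14, 14, 6
Max=14


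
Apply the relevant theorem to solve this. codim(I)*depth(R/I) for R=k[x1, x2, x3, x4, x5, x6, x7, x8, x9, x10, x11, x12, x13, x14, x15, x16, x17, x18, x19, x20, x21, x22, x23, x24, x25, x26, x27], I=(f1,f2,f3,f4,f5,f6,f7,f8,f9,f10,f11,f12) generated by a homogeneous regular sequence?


codim=12, depth=dim(R/I)=27-12=15
Product=12*15=180


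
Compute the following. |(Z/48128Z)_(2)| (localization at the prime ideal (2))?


2-primary part: 48128=2^10*47
Size=2^10=1024


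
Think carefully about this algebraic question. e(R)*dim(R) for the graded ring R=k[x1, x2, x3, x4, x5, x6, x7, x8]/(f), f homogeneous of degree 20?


e(R)=deg(f)=20, dim(R)=8-1=7
e*dim=20*7=140


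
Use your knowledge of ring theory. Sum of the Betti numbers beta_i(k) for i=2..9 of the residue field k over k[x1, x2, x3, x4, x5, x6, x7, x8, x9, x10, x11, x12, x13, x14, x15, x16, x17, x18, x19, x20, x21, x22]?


Koszul resolution: beta_i(k)=C(n,i), n=22
C(22,2)=231, C(22,3)=1540, C(22,4)=7315, C(22,5)=26334, C(22,6)=74613, C(22,7)=170544, C(22,8)=319770, C(22,9)=497420
Sum=1097767


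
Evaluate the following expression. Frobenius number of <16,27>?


gcd(16,27)=1 => F=ab-a-b=16*27-16-27=432-43=389


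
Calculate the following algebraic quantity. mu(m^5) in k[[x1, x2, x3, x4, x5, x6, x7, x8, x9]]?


C(n+d-1,d)=C(13,5)=1287


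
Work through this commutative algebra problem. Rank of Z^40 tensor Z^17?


rank(M(x)N) = rank(M)*rank(N)
40*17 = 680


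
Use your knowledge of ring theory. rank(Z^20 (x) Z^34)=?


rank(M(x)N) = rank(M)*rank(N)
20*34 = 680


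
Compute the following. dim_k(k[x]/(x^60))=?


Basis: 1,x,...,x^59
dim=60


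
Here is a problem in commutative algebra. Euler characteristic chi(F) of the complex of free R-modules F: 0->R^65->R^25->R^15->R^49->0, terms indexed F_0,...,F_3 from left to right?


chi = sum (-1)^i * rank:
(-1)^0*65=65
(-1)^1*25=-25
(-1)^2*15=15
(-1)^3*49=-49
chi=6


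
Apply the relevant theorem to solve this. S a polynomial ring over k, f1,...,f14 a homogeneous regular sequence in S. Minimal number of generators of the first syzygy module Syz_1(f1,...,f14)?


Regular sequence => Koszul complex is the minimal free resolution.
Syz_1 minimally generated by Koszul relations f_i*e_j - f_j*e_i (i<j): mu(Syz_1) = beta_2 = C(m,2) = m(m-1)/2
m=14
14*13/2 = 91


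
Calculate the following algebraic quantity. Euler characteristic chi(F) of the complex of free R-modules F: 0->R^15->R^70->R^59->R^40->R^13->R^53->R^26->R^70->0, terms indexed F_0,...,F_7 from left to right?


chi = sum (-1)^i * rank:
(-1)^0*15=15
(-1)^1*70=-70
(-1)^2*59=59
(-1)^3*40=-40
(-1)^4*13=13
(-1)^5*53=-53
(-1)^6*26=26
(-1)^7*70=-70
chi=-120


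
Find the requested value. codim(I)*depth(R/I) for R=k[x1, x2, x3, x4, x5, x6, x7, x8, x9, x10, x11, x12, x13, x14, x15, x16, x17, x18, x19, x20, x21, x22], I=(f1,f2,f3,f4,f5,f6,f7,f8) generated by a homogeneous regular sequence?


codim=8, depth=dim(R/I)=22-8=14
Product=8*14=112


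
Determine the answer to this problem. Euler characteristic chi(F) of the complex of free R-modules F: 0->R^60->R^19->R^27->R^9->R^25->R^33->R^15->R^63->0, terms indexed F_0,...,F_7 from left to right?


chi = sum (-1)^i * rank:
(-1)^0*60=60
(-1)^1*19=-19
(-1)^2*27=27
(-1)^3*9=-9
(-1)^4*25=25
(-1)^5*33=-33
(-1)^6*15=15
(-1)^7*63=-63
chi=3


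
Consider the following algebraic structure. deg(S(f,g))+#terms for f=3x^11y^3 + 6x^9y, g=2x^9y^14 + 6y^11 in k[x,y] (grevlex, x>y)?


LT(f)=3x^11y^3, LT(g)=2x^9y^14
lcm(LM)=x^11y^14
S(f,g) (scaled by 6 to clear denominators) = 2y^11*f - 3x^2*g = 12x^9y^12 - 18x^2y^11
2 terms, deg 21.
21+2=23


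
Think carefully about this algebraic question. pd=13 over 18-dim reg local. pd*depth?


pd+depth=18
depth=18-13=5
pd*depth=13*5=65


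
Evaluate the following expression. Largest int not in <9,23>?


gcd(9,23)=1 => F=ab-a-b=9*23-9-23=207-32=175


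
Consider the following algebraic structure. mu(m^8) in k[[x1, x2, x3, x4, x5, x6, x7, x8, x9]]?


C(n+d-1,d)=C(16,8)=12870


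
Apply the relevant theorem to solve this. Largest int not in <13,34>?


gcd(13,34)=1 => F=ab-a-b=13*34-13-34=442-47=395


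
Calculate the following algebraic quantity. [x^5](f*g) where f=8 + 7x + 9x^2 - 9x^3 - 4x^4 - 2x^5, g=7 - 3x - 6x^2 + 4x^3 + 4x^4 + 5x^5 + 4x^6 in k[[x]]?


[x^5] = sum a_i*b_j, i+j=5
  8*5=40
  7*4=28
  9*4=36
  -9*-6=54
  -4*-3=12
  -2*7=-14
Sum=156


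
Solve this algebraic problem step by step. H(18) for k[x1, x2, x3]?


C(d+n-1,n-1)=C(20,2)=190


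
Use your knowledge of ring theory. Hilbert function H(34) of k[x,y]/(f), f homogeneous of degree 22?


H(t)=d for t>=d-1.
d=22, t=34
H(34)=22


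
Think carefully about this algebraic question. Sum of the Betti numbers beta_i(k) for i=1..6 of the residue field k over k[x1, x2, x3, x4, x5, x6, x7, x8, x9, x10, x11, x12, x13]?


Koszul resolution: beta_i(k)=C(n,i), n=13
C(13,1)=13, C(13,2)=78, C(13,3)=286, C(13,4)=715, C(13,5)=1287, C(13,6)=1716
Sum=4095


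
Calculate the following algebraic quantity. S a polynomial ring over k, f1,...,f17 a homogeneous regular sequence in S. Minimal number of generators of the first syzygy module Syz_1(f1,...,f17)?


Regular sequence => Koszul complex is the minimal free resolution.
Syz_1 minimally generated by Koszul relations f_i*e_j - f_j*e_i (i<j): mu(Syz_1) = beta_2 = C(m,2) = m(m-1)/2
m=17
17*16/2 = 136


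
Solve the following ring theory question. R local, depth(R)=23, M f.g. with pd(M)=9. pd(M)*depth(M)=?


pd+depth=23
depth=23-9=14
pd*depth=9*14=126


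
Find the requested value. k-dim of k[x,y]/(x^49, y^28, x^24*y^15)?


k[x,y]/I, I = (x^49, y^28, x^24*y^15)
Rect: 49x28=1372. Corner: (49-24)x(28-15)=325.
dim = 1372-325 = 1047


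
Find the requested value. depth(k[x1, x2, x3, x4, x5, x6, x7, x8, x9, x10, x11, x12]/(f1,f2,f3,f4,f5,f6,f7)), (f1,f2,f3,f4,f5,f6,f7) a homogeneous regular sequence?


depth(R)=12
depth(R/I)=12-7=5


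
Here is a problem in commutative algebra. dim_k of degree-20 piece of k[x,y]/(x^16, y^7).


k[x,y], I = (x^16, y^7), d = 20
Need i < 16 and d-i < 7.
Range: 14 <= i <= 15.
H(20) = 2


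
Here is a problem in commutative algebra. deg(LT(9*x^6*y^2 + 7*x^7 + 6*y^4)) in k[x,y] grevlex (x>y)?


LT: 9*x^6*y^2
deg_x=6, deg_y=2
Total=6+2=8


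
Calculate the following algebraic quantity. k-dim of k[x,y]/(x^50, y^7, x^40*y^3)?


k[x,y]/I, I = (x^50, y^7, x^40*y^3)
Rect: 50x7=350. Corner: (50-40)x(7-3)=40.
dim = 350-40 = 310


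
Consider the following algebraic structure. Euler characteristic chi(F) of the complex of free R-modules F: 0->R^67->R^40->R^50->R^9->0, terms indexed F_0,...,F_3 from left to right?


chi = sum (-1)^i * rank:
(-1)^0*67=67
(-1)^1*40=-40
(-1)^2*50=50
(-1)^3*9=-9
chi=68


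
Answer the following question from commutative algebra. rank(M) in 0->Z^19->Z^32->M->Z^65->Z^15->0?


Alt sum=0:
(-1)^0*19 + (-1)^1*32 + (-1)^2*? + (-1)^3*65 + (-1)^4*15=0
rank(M)=63


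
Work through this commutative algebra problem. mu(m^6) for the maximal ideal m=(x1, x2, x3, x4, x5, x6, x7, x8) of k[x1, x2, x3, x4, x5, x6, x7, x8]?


Graded Nakayama: mu(m^d) = dim_k (m^d/m^(d+1)) = #degree-6 monomials in 8 vars
C(n+d-1,d)=C(13,6)=1716


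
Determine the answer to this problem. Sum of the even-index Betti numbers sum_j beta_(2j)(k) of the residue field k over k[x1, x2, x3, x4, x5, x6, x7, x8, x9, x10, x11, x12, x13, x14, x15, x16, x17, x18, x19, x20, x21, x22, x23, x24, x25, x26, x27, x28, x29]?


Koszul resolution: beta_i(k)=C(n,i), n=29
sum_even C(29,i) = 2^(n-1) = 2^28 = 268435456


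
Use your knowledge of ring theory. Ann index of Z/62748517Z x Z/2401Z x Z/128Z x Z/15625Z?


Exponent = lcm of the cyclic orders; pairwise coprime => product.
13^7*7^4*2^7*5^6=62748517*2401*128*15625=301318378634000000


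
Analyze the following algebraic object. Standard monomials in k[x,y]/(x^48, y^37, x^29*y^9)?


k[x,y]/I, I = (x^48, y^37, x^29*y^9)
Rect: 48x37=1776. Corner: (48-29)x(37-9)=532.
dim = 1776-532 = 1244


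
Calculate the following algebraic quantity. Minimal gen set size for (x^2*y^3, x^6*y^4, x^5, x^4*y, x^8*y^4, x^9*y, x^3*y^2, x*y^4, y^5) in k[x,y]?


Remove redundant (divisible by others).
x^9*y redundant.
x^6*y^4 redundant.
x^8*y^4 redundant.
Min: x^5, x^4*y, x^3*y^2, x^2*y^3, x*y^4, y^5
Count=6


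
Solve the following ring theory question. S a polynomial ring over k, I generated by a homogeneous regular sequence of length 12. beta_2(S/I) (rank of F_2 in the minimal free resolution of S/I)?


Regular sequence => Koszul complex is the minimal free resolution.
Syz_1 minimally generated by Koszul relations f_i*e_j - f_j*e_i (i<j): mu(Syz_1) = beta_2 = C(m,2) = m(m-1)/2
m=12
12*11/2 = 66


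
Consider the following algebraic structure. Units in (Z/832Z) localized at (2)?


Local ring = Z/64Z.
phi(64) = 2^5*(2-1) = 32


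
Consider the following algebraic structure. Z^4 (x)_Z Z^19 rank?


rank(M(x)N) = rank(M)*rank(N)
4*19 = 76


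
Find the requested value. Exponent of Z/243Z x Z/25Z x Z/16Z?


Exponent = lcm of the cyclic orders; pairwise coprime => product.
3^5*5^2*2^4=243*25*16=97200


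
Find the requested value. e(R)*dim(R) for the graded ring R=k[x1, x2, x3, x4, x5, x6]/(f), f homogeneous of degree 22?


e(R)=deg(f)=22, dim(R)=6-1=5
e*dim=22*5=110


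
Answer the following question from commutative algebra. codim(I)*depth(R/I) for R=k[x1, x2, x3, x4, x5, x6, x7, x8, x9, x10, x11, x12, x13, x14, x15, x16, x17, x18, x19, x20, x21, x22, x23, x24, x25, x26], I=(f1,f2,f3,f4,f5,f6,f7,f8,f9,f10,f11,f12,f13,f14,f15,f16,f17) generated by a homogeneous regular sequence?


codim=17, depth=dim(R/I)=26-17=9
Product=17*9=153


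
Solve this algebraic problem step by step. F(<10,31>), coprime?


gcd(10,31)=1 => F=ab-a-b=10*31-10-31=310-41=269


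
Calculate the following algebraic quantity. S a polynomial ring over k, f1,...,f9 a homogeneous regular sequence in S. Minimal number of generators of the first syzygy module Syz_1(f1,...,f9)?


Regular sequence => Koszul complex is the minimal free resolution.
Syz_1 minimally generated by Koszul relations f_i*e_j - f_j*e_i (i<j): mu(Syz_1) = beta_2 = C(m,2) = m(m-1)/2
m=9
9*8/2 = 36


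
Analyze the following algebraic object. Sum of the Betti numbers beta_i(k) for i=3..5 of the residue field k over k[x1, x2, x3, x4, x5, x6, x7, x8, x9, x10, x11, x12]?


Koszul resolution: beta_i(k)=C(n,i), n=12
C(12,3)=220, C(12,4)=495, C(12,5)=792
Sum=1507


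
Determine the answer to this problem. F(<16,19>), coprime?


gcd(16,19)=1 => F=ab-a-b=16*19-16-19=304-35=269


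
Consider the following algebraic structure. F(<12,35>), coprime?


gcd(12,35)=1 => F=ab-a-b=12*35-12-35=420-47=373


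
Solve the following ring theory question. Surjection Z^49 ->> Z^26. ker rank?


rank(ker) = 49-26 = 23


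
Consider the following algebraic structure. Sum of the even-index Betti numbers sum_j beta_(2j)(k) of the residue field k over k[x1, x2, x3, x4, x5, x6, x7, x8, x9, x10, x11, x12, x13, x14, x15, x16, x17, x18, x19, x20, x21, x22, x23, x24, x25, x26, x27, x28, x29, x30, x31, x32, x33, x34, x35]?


Koszul resolution: beta_i(k)=C(n,i), n=35
sum_even C(35,i) = 2^(n-1) = 2^34 = 17179869184


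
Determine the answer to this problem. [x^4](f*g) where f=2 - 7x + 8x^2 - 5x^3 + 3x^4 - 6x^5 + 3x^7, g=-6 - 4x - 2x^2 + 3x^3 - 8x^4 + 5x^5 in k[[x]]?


[x^4] = sum a_i*b_j, i+j=4
  2*-8=-16
  -7*3=-21
  8*-2=-16
  -5*-4=20
  3*-6=-18
Sum=-51


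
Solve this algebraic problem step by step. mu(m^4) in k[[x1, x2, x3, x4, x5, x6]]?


C(n+d-1,d)=C(9,4)=126


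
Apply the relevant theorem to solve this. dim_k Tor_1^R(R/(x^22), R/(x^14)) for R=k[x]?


Tor_1(R/I,R/J)=(I cap J)/IJ=(x^22)/(x^36)
dim=36-22=min(22,14)=14


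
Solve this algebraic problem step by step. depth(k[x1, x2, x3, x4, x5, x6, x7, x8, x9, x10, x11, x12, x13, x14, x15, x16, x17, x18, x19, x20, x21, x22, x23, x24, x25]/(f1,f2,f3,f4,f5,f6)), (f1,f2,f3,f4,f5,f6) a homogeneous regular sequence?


depth(R)=25
depth(R/I)=25-6=19


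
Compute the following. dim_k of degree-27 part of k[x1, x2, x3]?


C(d+n-1,n-1)=C(29,2)=406


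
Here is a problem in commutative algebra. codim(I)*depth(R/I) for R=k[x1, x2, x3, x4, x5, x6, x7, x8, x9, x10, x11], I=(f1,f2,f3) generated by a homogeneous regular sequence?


codim=3, depth=dim(R/I)=11-3=8
Product=3*8=24


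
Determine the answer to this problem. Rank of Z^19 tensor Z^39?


rank(M(x)N) = rank(M)*rank(N)
19*39 = 741


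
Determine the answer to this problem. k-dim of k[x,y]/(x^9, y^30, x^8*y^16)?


k[x,y]/I, I = (x^9, y^30, x^8*y^16)
Rect: 9x30=270. Corner: (9-8)x(30-16)=14.
dim = 270-14 = 256


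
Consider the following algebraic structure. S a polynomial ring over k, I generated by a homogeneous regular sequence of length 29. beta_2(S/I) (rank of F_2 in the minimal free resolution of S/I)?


Regular sequence => Koszul complex is the minimal free resolution.
Syz_1 minimally generated by Koszul relations f_i*e_j - f_j*e_i (i<j): mu(Syz_1) = beta_2 = C(m,2) = m(m-1)/2
m=29
29*28/2 = 406


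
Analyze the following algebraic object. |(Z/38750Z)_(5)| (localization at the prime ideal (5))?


5-primary part: 38750=5^4*62
Size=5^4=625


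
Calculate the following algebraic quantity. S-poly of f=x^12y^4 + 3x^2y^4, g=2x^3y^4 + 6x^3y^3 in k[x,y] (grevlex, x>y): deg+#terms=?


LT(f)=x^12y^4, LT(g)=2x^3y^4
lcm(LM)=x^12y^4
S(f,g) (scaled by 2 to clear denominators) = 2*f - x^9*g = -6x^12y^3 + 6x^2y^4
2 terms, deg 15.
15+2=17


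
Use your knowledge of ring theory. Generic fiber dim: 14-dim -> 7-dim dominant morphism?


dim(fiber)=dim(X)-dim(Y)=14-7=7


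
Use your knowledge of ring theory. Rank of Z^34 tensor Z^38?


rank(M(x)N) = rank(M)*rank(N)
34*38 = 1292


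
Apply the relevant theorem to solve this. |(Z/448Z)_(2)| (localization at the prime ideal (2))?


2-primary part: 448=2^6*7
Size=2^6=64


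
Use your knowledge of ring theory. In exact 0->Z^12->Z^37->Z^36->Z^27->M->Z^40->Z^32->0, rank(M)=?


Alt sum=0:
(-1)^0*12 + (-1)^1*37 + (-1)^2*36 + (-1)^3*27 + (-1)^4*? + (-1)^5*40 + (-1)^6*32=0
rank(M)=24


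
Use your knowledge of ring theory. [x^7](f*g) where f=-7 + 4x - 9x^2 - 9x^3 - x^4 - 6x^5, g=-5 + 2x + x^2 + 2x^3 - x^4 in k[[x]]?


[x^7] = sum a_i*b_j, i+j=7
  -9*-1=9
  -1*2=-2
  -6*1=-6
Sum=1


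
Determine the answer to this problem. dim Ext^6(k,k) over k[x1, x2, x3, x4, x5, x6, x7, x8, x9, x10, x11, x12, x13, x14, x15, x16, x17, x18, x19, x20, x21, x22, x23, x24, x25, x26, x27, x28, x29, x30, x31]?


C(n,i)=C(31,6)=736281


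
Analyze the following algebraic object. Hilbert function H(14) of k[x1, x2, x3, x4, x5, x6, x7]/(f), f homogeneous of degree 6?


C(20,6)-C(14,6)=38760-3003=35757


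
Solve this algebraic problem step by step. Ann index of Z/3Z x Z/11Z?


Exponent = lcm of the cyclic orders; pairwise coprime => product.
3^1*11^1=3*11=33


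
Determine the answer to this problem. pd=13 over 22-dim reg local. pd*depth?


pd+depth=22
depth=22-13=9
pd*depth=13*9=117


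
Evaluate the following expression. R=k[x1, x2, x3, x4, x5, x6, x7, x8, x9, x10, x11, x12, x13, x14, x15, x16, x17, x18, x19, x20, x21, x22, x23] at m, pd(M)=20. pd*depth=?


pd+depth=23
depth=23-20=3
pd*depth=20*3=60


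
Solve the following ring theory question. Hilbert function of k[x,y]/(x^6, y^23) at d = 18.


k[x,y], I = (x^6, y^23), d = 18
Need i < 6 and d-i < 23.
Range: 0 <= i <= 5.
H(18) = 6


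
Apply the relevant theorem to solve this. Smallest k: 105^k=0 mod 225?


105^k mod 225:
k=1: 105
k=2: 0
First zero at k = 2


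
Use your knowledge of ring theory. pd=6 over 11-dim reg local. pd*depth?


pd+depth=11
depth=11-6=5
pd*depth=6*5=30


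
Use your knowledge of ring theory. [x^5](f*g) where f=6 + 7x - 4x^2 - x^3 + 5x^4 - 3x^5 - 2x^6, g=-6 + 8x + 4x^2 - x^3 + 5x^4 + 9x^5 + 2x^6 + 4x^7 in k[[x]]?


[x^5] = sum a_i*b_j, i+j=5
  6*9=54
  7*5=35
  -4*-1=4
  -1*4=-4
  5*8=40
  -3*-6=18
Sum=147


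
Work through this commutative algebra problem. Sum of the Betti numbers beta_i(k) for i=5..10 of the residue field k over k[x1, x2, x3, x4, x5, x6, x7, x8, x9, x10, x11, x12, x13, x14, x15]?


Koszul resolution: beta_i(k)=C(n,i), n=15
C(15,5)=3003, C(15,6)=5005, C(15,7)=6435, C(15,8)=6435, C(15,9)=5005, C(15,10)=3003
Sum=28886


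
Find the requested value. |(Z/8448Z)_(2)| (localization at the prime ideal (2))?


2-primary part: 8448=2^8*33
Size=2^8=256


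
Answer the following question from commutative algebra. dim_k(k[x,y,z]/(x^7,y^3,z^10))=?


Basis: x^iy^jz^k, i<7,j<3,k<10
7*3*10=210


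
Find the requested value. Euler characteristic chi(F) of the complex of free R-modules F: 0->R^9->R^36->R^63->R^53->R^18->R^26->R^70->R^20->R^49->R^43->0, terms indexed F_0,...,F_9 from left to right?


chi = sum (-1)^i * rank:
(-1)^0*9=9
(-1)^1*36=-36
(-1)^2*63=63
(-1)^3*53=-53
(-1)^4*18=18
(-1)^5*26=-26
(-1)^6*70=70
(-1)^7*20=-20
(-1)^8*49=49
(-1)^9*43=-43
chi=31


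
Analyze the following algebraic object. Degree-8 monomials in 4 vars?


C(d+n-1,n-1)=C(11,3)=165


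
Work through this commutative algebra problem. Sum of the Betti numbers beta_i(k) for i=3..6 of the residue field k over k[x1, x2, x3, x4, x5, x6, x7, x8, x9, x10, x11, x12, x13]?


Koszul resolution: beta_i(k)=C(n,i), n=13
C(13,3)=286, C(13,4)=715, C(13,5)=1287, C(13,6)=1716
Sum=4004


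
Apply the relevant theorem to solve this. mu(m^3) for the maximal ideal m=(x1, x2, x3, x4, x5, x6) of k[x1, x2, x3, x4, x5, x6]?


Graded Nakayama: mu(m^d) = dim_k (m^d/m^(d+1)) = #degree-3 monomials in 6 vars
C(n+d-1,d)=C(8,3)=56


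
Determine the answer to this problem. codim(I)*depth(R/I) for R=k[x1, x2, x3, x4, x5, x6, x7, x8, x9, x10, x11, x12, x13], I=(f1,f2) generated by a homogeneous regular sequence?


codim=2, depth=dim(R/I)=13-2=11
Product=2*11=22


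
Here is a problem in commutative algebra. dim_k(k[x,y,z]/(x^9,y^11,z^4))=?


Basis: x^iy^jz^k, i<9,j<11,k<4
9*11*4=396


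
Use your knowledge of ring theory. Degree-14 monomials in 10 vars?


C(d+n-1,n-1)=C(23,9)=817190


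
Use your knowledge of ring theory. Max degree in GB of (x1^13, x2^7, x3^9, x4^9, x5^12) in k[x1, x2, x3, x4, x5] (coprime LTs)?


Pure powers, coprime LTs => already GB.
Degrees: 13, 7, 9, 9, 12
Max=13


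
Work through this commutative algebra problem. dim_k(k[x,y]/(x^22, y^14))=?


Basis: x^i*y^j, i<22, j<14
22*14=308


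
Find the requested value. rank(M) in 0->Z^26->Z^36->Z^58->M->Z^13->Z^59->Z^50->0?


Alt sum=0:
(-1)^0*26 + (-1)^1*36 + (-1)^2*58 + (-1)^3*? + (-1)^4*13 + (-1)^5*59 + (-1)^6*50=0
rank(M)=52


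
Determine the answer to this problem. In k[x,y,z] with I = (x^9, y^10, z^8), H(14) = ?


Need i<9, j<10, k<8 with i+j+k=14.
For each i, j ranges over max(0,14-i-7)..min(9,14-i):
  i=0: j in [7,9] -> 3
  i=1: j in [6,9] -> 4
  i=2: j in [5,9] -> 5
  i=3: j in [4,9] -> 6
  i=4: j in [3,9] -> 7
  i=5: j in [2,9] -> 8
  i=6: j in [1,8] -> 8
  i=7: j in [0,7] -> 8
  i=8: j in [0,6] -> 7
H(14) = 3+4+5+6+7+8+8+8+7 = 56


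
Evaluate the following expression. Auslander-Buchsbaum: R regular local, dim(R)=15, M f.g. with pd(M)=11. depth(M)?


pd+depth=depth(R)=15
depth=15-11=4


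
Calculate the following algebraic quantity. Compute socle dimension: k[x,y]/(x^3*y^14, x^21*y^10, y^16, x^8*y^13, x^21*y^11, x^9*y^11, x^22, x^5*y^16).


Socle = ann(m) = span of standard monomials u with x*u, y*u in I (staircase corners).
Redundant generators: x^21*y^11, x^5*y^16
Minimal generators: x^22, x^21*y^10, x^9*y^11, x^8*y^13, x^3*y^14, y^16
Corners: x^2y^15, x^7y^13, x^8y^12, x^20y^10, x^21y^9
Socle dim=5


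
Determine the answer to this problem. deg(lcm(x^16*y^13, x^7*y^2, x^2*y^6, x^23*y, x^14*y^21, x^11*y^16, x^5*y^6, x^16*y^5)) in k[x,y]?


lcm = componentwise max:
x: max(16,7,2,23,14,11,5,16)=23
y: max(13,2,6,1,21,16,6,5)=21
Total=23+21=44


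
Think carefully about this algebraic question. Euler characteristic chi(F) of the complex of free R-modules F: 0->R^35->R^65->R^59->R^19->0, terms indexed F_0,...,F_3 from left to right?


chi = sum (-1)^i * rank:
(-1)^0*35=35
(-1)^1*65=-65
(-1)^2*59=59
(-1)^3*19=-19
chi=10


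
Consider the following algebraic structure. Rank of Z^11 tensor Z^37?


rank(M(x)N) = rank(M)*rank(N)
11*37 = 407


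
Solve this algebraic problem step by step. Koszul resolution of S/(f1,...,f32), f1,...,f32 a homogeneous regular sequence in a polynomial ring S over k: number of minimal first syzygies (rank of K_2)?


Regular sequence => Koszul complex is the minimal free resolution.
Syz_1 minimally generated by Koszul relations f_i*e_j - f_j*e_i (i<j): mu(Syz_1) = beta_2 = C(m,2) = m(m-1)/2
m=32
32*31/2 = 496


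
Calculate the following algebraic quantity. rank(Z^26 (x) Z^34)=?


rank(M(x)N) = rank(M)*rank(N)
26*34 = 884


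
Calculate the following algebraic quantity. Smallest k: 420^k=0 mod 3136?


420^k mod 3136:
k=1: 420
k=2: 784
k=3: 0
First zero at k = 3


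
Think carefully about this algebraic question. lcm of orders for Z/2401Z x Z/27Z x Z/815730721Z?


Exponent = lcm of the cyclic orders; pairwise coprime => product.
7^4*3^3*13^8=2401*27*815730721=52881375450267


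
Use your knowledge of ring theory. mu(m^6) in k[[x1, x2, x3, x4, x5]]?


C(n+d-1,d)=C(10,6)=210


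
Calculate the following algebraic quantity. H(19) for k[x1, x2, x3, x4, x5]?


C(d+n-1,n-1)=C(23,4)=8855


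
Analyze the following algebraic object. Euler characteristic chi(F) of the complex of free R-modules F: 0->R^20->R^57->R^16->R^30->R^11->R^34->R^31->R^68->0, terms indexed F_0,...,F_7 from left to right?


chi = sum (-1)^i * rank:
(-1)^0*20=20
(-1)^1*57=-57
(-1)^2*16=16
(-1)^3*30=-30
(-1)^4*11=11
(-1)^5*34=-34
(-1)^6*31=31
(-1)^7*68=-68
chi=-111


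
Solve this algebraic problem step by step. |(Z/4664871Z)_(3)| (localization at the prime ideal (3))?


3-primary part: 4664871=3^10*79
Size=3^10=59049


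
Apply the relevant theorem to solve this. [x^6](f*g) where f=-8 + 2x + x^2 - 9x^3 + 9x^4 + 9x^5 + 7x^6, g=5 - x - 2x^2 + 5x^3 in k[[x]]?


[x^6] = sum a_i*b_j, i+j=6
  -9*5=-45
  9*-2=-18
  9*-1=-9
  7*5=35
Sum=-37


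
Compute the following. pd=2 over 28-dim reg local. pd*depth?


pd+depth=28
depth=28-2=26
pd*depth=2*26=52


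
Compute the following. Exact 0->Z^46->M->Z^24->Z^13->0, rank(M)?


Alt sum=0:
(-1)^0*46 + (-1)^1*? + (-1)^2*24 + (-1)^3*13=0
rank(M)=57


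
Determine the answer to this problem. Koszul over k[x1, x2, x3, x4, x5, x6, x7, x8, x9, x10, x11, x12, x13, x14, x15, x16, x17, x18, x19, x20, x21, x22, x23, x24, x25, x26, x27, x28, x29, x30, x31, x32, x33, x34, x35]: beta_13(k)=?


C(n,i)=C(35,13)=1476337800


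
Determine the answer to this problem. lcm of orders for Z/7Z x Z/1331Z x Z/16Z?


Exponent = lcm of the cyclic orders; pairwise coprime => product.
7^1*11^3*2^4=7*1331*16=149072


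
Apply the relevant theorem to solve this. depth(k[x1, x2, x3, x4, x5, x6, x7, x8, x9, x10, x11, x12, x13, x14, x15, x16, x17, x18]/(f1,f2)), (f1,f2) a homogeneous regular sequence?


depth(R)=18
depth(R/I)=18-2=16


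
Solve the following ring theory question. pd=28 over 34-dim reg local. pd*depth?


pd+depth=34
depth=34-28=6
pd*depth=28*6=168


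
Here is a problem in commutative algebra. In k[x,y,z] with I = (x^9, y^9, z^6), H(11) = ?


Need i<9, j<9, k<6 with i+j+k=11.
For each i, j ranges over max(0,11-i-5)..min(8,11-i):
  i=0: j in [6,8] -> 3
  i=1: j in [5,8] -> 4
  i=2: j in [4,8] -> 5
  i=3: j in [3,8] -> 6
  i=4: j in [2,7] -> 6
  i=5: j in [1,6] -> 6
  i=6: j in [0,5] -> 6
  i=7: j in [0,4] -> 5
  i=8: j in [0,3] -> 4
H(11) = 3+4+5+6+6+6+6+5+4 = 45


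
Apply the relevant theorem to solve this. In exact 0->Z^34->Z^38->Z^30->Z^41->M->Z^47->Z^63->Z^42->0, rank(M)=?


Alt sum=0:
(-1)^0*34 + (-1)^1*38 + (-1)^2*30 + (-1)^3*41 + (-1)^4*? + (-1)^5*47 + (-1)^6*63 + (-1)^7*42=0
rank(M)=41


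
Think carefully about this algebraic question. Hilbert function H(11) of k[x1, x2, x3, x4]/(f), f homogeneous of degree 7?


C(14,3)-C(7,3)=364-35=329


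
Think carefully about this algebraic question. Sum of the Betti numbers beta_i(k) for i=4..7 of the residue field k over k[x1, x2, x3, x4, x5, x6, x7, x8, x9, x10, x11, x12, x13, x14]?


Koszul resolution: beta_i(k)=C(n,i), n=14
C(14,4)=1001, C(14,5)=2002, C(14,6)=3003, C(14,7)=3432
Sum=9438


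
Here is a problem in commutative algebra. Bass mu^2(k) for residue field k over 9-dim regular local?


C(n,i)=C(9,2)=36


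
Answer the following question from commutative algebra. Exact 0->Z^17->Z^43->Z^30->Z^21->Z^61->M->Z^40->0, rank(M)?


Alt sum=0:
(-1)^0*17 + (-1)^1*43 + (-1)^2*30 + (-1)^3*21 + (-1)^4*61 + (-1)^5*? + (-1)^6*40=0
rank(M)=84


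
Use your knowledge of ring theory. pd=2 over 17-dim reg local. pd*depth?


pd+depth=17
depth=17-2=15
pd*depth=2*15=30


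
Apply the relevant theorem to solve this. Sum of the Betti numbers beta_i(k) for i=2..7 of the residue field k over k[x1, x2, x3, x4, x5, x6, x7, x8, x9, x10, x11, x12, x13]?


Koszul resolution: beta_i(k)=C(n,i), n=13
C(13,2)=78, C(13,3)=286, C(13,4)=715, C(13,5)=1287, C(13,6)=1716, C(13,7)=1716
Sum=5798
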